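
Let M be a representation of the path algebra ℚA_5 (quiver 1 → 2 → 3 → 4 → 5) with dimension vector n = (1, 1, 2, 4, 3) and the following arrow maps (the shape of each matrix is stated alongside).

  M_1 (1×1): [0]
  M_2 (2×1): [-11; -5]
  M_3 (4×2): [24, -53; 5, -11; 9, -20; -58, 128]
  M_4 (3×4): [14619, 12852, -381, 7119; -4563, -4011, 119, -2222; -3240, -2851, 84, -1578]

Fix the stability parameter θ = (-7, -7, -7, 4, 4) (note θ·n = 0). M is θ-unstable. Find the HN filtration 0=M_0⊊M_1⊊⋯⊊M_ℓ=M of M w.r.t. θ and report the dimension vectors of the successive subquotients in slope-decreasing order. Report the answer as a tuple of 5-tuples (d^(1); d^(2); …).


Via rank(M_{q-1}∘⋯∘M_p): M ≅ I[1,1], I[2,4], I[3,5], I[4,5]^2.
μ_θ-semistable layers: μ^(1)=4; μ^(2)=-7

((0, 0, 0, 4, 3); (1, 1, 2, 0, 0))


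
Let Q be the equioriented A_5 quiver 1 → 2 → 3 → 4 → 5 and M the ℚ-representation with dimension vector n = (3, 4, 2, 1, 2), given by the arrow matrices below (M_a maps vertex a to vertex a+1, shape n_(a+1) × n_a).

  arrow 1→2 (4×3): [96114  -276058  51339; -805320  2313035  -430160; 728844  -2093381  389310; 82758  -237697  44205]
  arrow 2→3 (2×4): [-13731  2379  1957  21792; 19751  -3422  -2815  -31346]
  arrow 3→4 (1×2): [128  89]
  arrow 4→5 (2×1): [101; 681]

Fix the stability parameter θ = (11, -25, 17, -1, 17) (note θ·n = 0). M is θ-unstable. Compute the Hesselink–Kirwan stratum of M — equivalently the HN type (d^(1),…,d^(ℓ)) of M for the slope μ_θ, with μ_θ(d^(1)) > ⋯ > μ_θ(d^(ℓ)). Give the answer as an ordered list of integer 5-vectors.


Interval decomposition of M: I[1,1], I[1,3], I[1,5], I[2,2]^2, I[5,5].
HN type (ℓ=5): μ^(1)=17; μ^(2)=11; μ^(3)=8; μ^(4)=-7; μ^(5)=-25

((0, 0, 1, 0, 2); (1, 0, 0, 0, 0); (0, 0, 1, 1, 0); (2, 2, 0, 0, 0); (0, 2, 0, 0, 0))


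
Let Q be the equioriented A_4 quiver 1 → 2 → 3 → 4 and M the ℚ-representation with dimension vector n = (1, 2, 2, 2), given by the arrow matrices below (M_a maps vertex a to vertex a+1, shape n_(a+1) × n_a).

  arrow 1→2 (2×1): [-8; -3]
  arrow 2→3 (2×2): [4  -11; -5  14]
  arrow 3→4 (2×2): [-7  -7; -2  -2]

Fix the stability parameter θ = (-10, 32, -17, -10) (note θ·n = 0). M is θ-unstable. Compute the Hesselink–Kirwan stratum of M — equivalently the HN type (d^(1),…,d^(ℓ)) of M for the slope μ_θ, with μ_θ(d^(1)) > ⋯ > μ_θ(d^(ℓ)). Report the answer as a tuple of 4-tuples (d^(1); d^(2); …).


Via rank(M_{q-1}∘⋯∘M_p): M ≅ I[1,4], I[2,3], I[4,4].
μ_θ-semistable layers: μ^(1)=15/2; μ^(2)=5/3; μ^(3)=-10

((0, 1, 1, 0); (0, 1, 1, 1); (1, 0, 0, 1))


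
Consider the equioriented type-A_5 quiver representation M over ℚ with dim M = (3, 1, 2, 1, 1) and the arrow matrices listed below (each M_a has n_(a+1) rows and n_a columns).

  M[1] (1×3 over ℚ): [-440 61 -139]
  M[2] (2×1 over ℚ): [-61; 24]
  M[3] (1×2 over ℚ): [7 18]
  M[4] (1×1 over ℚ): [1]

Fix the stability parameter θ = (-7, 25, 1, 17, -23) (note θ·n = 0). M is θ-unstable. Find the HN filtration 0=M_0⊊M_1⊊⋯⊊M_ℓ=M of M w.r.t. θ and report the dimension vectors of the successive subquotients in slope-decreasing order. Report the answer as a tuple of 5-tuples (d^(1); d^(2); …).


Via rank(M_{q-1}∘⋯∘M_p): M ≅ I[1,1]^2, I[1,5], I[3,3].
μ_θ-semistable layers: μ^(1)=5; μ^(2)=1; μ^(3)=-7

((0, 1, 1, 1, 1); (0, 0, 1, 0, 0); (3, 0, 0, 0, 0))


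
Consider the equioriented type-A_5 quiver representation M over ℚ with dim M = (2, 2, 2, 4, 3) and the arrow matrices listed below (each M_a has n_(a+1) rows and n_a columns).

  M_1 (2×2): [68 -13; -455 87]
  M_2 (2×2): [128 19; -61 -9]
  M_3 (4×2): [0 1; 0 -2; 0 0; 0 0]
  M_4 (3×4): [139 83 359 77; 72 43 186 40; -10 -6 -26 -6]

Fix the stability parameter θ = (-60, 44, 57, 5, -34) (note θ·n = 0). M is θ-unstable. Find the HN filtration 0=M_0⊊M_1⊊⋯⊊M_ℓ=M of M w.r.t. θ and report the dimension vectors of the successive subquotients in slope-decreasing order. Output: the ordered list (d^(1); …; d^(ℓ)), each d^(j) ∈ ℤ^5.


Via rank(M_{q-1}∘⋯∘M_p): M ≅ I[1,3], I[1,5], I[4,4]^2, I[4,5], I[5,5].
μ_θ-semistable layers: μ^(1)=57; μ^(2)=44; μ^(3)=18; μ^(4)=5; μ^(5)=-29/2; μ^(6)=-34; μ^(7)=-60

((0, 0, 1, 0, 0); (0, 1, 0, 0, 0); (0, 1, 1, 1, 1); (0, 0, 0, 2, 0); (0, 0, 0, 1, 1); (0, 0, 0, 0, 1); (2, 0, 0, 0, 0))


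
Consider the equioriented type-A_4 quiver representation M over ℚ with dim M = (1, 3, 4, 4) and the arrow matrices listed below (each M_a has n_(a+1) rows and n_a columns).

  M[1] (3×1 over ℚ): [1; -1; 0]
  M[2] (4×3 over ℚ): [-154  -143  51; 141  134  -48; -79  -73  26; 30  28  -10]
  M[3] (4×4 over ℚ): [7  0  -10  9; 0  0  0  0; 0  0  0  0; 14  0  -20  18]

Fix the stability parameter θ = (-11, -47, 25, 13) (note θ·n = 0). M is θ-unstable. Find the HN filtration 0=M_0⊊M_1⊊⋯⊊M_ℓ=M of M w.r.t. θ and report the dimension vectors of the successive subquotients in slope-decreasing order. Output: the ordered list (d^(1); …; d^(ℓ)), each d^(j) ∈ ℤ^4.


Via rank(M_{q-1}∘⋯∘M_p): M ≅ I[1,4], I[2,3]^2, I[3,3], I[4,4]^3.
μ_θ-semistable layers: μ^(1)=25; μ^(2)=19; μ^(3)=13; μ^(4)=-29; μ^(5)=-47

((0, 0, 3, 0); (0, 0, 1, 1); (0, 0, 0, 3); (1, 1, 0, 0); (0, 2, 0, 0))


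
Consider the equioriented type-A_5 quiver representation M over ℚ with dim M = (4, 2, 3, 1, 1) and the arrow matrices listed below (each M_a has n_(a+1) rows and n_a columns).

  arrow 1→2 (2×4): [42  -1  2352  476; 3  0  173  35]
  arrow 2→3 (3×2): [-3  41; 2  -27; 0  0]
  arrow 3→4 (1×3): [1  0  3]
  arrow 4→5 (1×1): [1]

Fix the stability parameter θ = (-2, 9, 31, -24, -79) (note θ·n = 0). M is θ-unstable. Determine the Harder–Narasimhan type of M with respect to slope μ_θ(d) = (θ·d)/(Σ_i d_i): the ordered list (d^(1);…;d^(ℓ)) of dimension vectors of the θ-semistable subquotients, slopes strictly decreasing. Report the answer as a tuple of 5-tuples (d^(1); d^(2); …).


Via rank(M_{q-1}∘⋯∘M_p): M ≅ I[1,1]^2, I[1,3], I[1,5], I[3,3].
μ_θ-semistable layers: μ^(1)=31; μ^(2)=9; μ^(3)=-2; μ^(4)=-13

((0, 0, 2, 0, 0); (0, 1, 0, 0, 0); (3, 0, 0, 0, 0); (1, 1, 1, 1, 1))


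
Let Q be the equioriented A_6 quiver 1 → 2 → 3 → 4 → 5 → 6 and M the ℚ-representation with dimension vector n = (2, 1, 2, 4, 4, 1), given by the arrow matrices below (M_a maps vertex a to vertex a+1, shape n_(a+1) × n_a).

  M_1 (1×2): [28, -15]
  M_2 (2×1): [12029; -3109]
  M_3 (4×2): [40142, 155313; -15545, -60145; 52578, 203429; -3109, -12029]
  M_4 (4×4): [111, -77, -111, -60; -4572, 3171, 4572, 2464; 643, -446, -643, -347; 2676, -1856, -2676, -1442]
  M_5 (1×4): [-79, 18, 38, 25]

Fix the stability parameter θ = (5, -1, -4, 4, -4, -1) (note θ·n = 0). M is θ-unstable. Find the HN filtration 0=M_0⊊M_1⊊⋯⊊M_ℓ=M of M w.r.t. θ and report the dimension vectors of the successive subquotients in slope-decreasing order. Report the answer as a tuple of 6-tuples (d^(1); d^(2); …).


Interval decomposition of M: I[1,1], I[1,4], I[3,6], I[4,5]^2, I[5,5].
HN type (ℓ=5): μ^(1)=5; μ^(2)=4; μ^(3)=0; μ^(4)=-1/3; μ^(5)=-4

((1, 0, 0, 0, 0, 0); (0, 0, 0, 1, 0, 0); (1, 1, 1, 2, 2, 0); (0, 0, 0, 1, 1, 1); (0, 0, 1, 0, 1, 0))


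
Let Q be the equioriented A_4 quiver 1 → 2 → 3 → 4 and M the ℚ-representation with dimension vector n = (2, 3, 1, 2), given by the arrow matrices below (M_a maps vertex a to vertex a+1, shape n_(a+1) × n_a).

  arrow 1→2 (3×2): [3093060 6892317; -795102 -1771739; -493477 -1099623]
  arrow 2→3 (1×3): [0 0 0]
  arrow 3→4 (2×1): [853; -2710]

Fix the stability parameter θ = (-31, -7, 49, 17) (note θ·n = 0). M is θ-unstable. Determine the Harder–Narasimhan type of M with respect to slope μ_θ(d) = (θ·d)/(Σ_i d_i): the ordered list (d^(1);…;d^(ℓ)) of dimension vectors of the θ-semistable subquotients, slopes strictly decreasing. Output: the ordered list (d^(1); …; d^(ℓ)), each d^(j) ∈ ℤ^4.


Interval decomposition of M: I[1,2]^2, I[2,2], I[3,4], I[4,4].
HN type (ℓ=4): μ^(1)=33; μ^(2)=17; μ^(3)=-7; μ^(4)=-31

((0, 0, 1, 1); (0, 0, 0, 1); (0, 3, 0, 0); (2, 0, 0, 0))


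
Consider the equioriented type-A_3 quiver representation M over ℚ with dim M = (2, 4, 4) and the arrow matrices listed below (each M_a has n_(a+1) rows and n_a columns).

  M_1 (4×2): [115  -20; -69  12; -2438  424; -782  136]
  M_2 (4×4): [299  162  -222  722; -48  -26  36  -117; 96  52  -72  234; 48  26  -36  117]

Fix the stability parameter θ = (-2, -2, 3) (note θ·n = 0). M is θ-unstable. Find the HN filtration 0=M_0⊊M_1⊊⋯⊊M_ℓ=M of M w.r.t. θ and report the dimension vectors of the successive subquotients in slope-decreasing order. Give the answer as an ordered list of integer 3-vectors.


Barcode: M ≅ I[1,1], I[1,3], I[2,2]^2, I[2,3], I[3,3]^2. HN layers by μ_θ (2 steps, strictly decreasing):
  μ^(1)=3; μ^(2)=-2

((0, 0, 4); (2, 4, 0))


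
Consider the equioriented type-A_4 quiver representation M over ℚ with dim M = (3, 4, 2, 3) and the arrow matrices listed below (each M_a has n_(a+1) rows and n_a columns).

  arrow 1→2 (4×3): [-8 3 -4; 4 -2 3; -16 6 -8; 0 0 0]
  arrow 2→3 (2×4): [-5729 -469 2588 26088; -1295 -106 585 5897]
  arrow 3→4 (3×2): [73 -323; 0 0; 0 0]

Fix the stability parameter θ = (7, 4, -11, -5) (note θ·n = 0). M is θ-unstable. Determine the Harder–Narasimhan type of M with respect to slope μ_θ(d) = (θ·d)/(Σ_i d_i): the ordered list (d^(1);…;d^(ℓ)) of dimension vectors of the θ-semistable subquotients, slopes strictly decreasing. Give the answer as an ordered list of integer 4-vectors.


Barcode: M ≅ I[1,1], I[1,3], I[1,4], I[2,2]^2, I[4,4]^2. HN layers by μ_θ (5 steps, strictly decreasing):
  μ^(1)=7; μ^(2)=4; μ^(3)=0; μ^(4)=-5/4; μ^(5)=-5

((1, 0, 0, 0); (0, 2, 0, 0); (1, 1, 1, 0); (1, 1, 1, 1); (0, 0, 0, 2))


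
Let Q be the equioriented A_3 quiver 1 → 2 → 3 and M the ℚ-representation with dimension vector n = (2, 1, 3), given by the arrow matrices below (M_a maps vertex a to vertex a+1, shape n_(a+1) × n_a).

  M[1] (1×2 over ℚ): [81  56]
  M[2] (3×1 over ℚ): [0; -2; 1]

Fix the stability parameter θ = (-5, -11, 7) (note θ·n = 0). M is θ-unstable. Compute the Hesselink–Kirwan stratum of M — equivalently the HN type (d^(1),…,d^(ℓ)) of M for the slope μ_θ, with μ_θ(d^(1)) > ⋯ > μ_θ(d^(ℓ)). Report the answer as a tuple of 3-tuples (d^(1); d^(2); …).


Barcode: M ≅ I[1,1], I[1,3], I[3,3]^2. HN layers by μ_θ (3 steps, strictly decreasing):
  μ^(1)=7; μ^(2)=-5; μ^(3)=-8

((0, 0, 3); (1, 0, 0); (1, 1, 0))


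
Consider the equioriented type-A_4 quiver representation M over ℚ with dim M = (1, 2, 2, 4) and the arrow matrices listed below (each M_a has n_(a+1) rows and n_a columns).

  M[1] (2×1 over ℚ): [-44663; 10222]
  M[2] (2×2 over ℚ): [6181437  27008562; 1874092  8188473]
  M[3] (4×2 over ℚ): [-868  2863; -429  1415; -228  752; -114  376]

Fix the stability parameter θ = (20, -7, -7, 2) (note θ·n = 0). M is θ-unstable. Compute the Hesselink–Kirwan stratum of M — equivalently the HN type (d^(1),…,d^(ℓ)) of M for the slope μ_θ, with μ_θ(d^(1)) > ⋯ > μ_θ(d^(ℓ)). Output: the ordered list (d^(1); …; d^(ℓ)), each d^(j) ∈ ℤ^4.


Barcode: M ≅ I[1,4], I[2,4], I[4,4]^2. HN layers by μ_θ (2 steps, strictly decreasing):
  μ^(1)=2; μ^(2)=-7

((1, 1, 1, 4); (0, 1, 1, 0))


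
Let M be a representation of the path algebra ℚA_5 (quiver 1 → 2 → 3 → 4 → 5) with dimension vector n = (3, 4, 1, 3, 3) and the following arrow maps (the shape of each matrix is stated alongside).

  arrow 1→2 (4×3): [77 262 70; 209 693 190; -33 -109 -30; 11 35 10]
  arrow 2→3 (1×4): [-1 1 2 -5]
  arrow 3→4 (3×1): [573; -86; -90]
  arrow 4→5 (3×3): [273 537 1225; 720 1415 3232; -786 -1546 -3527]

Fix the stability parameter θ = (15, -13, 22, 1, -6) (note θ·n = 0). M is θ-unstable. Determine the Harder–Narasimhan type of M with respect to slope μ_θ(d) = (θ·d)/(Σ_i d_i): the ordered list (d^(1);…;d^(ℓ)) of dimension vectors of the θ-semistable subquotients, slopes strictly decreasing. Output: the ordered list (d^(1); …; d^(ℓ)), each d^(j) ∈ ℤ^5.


Via rank(M_{q-1}∘⋯∘M_p): M ≅ I[1,1], I[1,2], I[1,5], I[2,2]^2, I[4,5]^2.
μ_θ-semistable layers: μ^(1)=15; μ^(2)=17/3; μ^(3)=1; μ^(4)=-5/2; μ^(5)=-13

((1, 0, 0, 0, 0); (0, 0, 1, 1, 1); (2, 2, 0, 0, 0); (0, 0, 0, 2, 2); (0, 2, 0, 0, 0))


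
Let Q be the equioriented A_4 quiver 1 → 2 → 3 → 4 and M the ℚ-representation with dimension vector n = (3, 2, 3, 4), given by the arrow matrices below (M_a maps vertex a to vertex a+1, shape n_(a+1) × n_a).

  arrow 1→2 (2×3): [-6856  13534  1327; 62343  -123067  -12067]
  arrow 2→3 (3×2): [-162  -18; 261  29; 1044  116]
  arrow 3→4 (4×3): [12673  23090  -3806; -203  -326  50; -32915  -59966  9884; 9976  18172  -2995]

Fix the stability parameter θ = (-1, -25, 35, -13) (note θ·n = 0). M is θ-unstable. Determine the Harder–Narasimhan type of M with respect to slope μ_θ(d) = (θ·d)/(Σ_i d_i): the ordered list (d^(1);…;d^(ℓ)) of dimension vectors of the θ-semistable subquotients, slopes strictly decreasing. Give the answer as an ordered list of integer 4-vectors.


Barcode: M ≅ I[1,1], I[1,2], I[1,3], I[3,4]^2, I[4,4]^2. HN layers by μ_θ (4 steps, strictly decreasing):
  μ^(1)=35; μ^(2)=11; μ^(3)=-1; μ^(4)=-13

((0, 0, 1, 0); (0, 0, 2, 2); (1, 0, 0, 0); (2, 2, 0, 2))


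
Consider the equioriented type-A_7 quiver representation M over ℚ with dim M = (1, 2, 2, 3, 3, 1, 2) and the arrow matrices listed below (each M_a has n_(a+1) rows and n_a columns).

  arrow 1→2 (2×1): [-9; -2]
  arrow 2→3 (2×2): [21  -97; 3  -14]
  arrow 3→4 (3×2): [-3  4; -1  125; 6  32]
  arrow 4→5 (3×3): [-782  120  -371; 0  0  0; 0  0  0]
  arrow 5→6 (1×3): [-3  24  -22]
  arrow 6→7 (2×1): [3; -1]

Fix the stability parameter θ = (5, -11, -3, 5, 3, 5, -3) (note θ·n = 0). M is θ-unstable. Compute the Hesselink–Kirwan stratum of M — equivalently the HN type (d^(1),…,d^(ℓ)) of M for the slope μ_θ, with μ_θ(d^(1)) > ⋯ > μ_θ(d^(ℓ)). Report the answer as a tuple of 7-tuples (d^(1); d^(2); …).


Barcode: M ≅ I[1,4], I[2,4], I[4,7], I[5,5]^2, I[7,7]. HN layers by μ_θ (5 steps, strictly decreasing):
  μ^(1)=5; μ^(2)=3; μ^(3)=5/2; μ^(4)=-3; μ^(5)=-11

((0, 0, 0, 2, 0, 0, 0); (0, 0, 0, 0, 2, 0, 0); (0, 0, 0, 1, 1, 1, 1); (1, 1, 2, 0, 0, 0, 1); (0, 1, 0, 0, 0, 0, 0))


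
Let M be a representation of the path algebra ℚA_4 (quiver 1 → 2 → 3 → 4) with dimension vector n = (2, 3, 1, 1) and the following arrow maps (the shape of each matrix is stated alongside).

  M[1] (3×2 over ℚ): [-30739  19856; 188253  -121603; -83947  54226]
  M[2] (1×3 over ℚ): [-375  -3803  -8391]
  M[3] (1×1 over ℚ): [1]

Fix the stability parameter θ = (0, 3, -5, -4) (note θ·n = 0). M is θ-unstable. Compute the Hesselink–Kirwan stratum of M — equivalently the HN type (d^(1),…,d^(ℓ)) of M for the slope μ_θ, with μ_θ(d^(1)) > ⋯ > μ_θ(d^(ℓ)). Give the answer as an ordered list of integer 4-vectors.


Via rank(M_{q-1}∘⋯∘M_p): M ≅ I[1,2], I[1,4], I[2,2].
μ_θ-semistable layers: μ^(1)=3; μ^(2)=0; μ^(3)=-3/2

((0, 2, 0, 0); (1, 0, 0, 0); (1, 1, 1, 1))


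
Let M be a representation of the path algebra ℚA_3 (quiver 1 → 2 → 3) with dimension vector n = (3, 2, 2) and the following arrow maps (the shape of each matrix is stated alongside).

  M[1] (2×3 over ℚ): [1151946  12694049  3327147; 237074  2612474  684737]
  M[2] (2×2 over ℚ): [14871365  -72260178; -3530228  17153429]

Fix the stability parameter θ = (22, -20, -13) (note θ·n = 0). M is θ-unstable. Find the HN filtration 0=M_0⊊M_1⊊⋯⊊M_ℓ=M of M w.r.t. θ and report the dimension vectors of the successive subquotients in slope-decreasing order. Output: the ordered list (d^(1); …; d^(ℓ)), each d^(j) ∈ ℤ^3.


Barcode: M ≅ I[1,1], I[1,3]^2. HN layers by μ_θ (2 steps, strictly decreasing):
  μ^(1)=22; μ^(2)=-11/3

((1, 0, 0); (2, 2, 2))


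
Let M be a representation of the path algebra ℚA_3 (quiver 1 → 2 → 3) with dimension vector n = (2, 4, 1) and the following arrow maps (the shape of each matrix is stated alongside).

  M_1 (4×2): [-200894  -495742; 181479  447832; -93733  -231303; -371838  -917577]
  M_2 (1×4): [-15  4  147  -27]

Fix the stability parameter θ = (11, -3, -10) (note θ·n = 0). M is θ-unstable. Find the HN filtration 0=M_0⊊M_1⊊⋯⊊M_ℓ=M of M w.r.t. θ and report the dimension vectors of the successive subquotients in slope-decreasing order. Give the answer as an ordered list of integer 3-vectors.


Interval decomposition of M: I[1,2], I[1,3], I[2,2]^2.
HN type (ℓ=3): μ^(1)=4; μ^(2)=-2/3; μ^(3)=-3

((1, 1, 0); (1, 1, 1); (0, 2, 0))


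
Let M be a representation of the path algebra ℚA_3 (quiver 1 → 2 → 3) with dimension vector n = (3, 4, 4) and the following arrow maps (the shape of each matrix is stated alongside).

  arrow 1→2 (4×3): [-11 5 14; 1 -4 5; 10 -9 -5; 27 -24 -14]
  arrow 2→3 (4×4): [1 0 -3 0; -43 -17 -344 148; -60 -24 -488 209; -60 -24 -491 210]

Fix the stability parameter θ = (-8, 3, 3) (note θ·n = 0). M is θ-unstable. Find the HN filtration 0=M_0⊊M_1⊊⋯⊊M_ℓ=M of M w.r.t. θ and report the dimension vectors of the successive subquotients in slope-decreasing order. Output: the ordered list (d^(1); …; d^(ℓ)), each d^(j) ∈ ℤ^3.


Interval decomposition of M: I[1,3]^3, I[2,3].
HN type (ℓ=2): μ^(1)=3; μ^(2)=-8

((0, 4, 4); (3, 0, 0))


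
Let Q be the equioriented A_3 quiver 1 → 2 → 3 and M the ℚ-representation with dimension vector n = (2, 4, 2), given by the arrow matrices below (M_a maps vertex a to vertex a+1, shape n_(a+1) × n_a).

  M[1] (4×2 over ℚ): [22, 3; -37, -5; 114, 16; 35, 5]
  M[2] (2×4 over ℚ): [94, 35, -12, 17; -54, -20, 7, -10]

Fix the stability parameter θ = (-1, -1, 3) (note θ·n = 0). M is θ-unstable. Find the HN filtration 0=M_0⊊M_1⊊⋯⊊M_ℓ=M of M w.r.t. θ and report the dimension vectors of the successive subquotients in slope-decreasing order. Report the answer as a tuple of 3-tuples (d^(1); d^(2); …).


Interval decomposition of M: I[1,2]^2, I[2,3]^2.
HN type (ℓ=2): μ^(1)=3; μ^(2)=-1

((0, 0, 2); (2, 4, 0))


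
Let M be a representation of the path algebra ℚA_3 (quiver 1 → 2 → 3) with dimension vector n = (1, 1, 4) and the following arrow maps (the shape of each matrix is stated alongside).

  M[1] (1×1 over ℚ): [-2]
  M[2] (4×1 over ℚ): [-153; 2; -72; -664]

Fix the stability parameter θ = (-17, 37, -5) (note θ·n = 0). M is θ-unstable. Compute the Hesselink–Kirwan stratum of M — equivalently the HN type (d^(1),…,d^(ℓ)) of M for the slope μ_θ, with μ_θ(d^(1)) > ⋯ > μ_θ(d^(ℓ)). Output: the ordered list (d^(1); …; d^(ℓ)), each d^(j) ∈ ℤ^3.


Barcode: M ≅ I[1,3], I[3,3]^3. HN layers by μ_θ (3 steps, strictly decreasing):
  μ^(1)=16; μ^(2)=-5; μ^(3)=-17

((0, 1, 1); (0, 0, 3); (1, 0, 0))


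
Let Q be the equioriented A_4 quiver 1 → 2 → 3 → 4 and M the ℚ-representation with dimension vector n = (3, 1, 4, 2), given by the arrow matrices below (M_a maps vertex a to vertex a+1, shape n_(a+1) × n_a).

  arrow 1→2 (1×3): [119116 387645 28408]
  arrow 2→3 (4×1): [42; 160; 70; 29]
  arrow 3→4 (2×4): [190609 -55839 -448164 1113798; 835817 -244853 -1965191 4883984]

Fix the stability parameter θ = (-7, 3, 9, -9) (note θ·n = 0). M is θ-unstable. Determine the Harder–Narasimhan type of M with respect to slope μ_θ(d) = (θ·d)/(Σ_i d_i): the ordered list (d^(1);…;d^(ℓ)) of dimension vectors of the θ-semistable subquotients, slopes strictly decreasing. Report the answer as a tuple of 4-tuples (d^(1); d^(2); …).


Interval decomposition of M: I[1,1]^2, I[1,3], I[3,3], I[3,4]^2.
HN type (ℓ=4): μ^(1)=9; μ^(2)=3; μ^(3)=0; μ^(4)=-7

((0, 0, 2, 0); (0, 1, 0, 0); (0, 0, 2, 2); (3, 0, 0, 0))


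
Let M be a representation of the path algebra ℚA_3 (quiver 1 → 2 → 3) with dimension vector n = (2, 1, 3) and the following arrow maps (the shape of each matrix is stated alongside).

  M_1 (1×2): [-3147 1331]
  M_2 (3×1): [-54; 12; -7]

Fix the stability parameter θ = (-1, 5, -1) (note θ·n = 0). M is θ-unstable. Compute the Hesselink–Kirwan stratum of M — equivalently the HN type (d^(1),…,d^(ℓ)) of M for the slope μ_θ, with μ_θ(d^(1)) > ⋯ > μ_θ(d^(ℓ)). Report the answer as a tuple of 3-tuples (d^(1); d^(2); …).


Via rank(M_{q-1}∘⋯∘M_p): M ≅ I[1,1], I[1,3], I[3,3]^2.
μ_θ-semistable layers: μ^(1)=2; μ^(2)=-1

((0, 1, 1); (2, 0, 2))


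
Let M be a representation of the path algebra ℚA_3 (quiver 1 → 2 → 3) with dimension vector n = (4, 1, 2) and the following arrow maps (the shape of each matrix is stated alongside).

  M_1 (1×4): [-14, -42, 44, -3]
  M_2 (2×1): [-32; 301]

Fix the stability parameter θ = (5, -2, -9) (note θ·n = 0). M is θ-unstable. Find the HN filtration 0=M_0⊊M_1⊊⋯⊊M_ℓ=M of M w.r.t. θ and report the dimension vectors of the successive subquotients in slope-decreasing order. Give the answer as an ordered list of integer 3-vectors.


Via rank(M_{q-1}∘⋯∘M_p): M ≅ I[1,1]^3, I[1,3], I[3,3].
μ_θ-semistable layers: μ^(1)=5; μ^(2)=-2; μ^(3)=-9

((3, 0, 0); (1, 1, 1); (0, 0, 1))


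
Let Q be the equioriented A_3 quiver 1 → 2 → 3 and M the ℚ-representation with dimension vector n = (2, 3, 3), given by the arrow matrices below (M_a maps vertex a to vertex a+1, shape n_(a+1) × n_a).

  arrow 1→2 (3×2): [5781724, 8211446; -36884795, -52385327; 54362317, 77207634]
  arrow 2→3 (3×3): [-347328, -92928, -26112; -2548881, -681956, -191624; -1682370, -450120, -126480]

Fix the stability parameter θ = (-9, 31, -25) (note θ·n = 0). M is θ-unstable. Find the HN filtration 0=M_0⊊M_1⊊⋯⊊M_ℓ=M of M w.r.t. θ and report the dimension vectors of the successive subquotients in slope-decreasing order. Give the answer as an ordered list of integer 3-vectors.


Via rank(M_{q-1}∘⋯∘M_p): M ≅ I[1,2], I[1,3], I[2,2], I[3,3]^2.
μ_θ-semistable layers: μ^(1)=31; μ^(2)=3; μ^(3)=-9; μ^(4)=-25

((0, 2, 0); (0, 1, 1); (2, 0, 0); (0, 0, 2))


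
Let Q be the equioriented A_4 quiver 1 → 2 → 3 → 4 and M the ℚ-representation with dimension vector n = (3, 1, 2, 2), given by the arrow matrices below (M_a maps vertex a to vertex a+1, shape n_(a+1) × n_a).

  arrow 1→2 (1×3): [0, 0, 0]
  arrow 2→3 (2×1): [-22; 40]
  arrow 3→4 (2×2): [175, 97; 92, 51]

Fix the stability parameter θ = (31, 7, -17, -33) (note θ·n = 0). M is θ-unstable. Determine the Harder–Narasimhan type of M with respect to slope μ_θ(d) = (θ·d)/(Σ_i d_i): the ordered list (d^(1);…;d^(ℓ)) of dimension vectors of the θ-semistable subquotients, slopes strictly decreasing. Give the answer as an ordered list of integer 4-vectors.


Interval decomposition of M: I[1,1]^3, I[2,4], I[3,4].
HN type (ℓ=3): μ^(1)=31; μ^(2)=-43/3; μ^(3)=-25

((3, 0, 0, 0); (0, 1, 1, 1); (0, 0, 1, 1))


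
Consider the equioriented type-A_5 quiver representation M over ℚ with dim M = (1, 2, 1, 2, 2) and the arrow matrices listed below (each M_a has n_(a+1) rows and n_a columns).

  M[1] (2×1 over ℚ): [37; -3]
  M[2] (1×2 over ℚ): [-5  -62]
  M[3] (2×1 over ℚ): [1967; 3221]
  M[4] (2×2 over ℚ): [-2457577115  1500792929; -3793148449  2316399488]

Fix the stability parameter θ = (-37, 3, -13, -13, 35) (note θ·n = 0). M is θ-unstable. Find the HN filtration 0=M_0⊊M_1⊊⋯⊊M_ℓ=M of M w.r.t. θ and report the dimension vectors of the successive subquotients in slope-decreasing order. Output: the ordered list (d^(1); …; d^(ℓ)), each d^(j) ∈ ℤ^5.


Barcode: M ≅ I[1,5], I[2,2], I[4,5]. HN layers by μ_θ (5 steps, strictly decreasing):
  μ^(1)=35; μ^(2)=3; μ^(3)=-23/3; μ^(4)=-13; μ^(5)=-37

((0, 0, 0, 0, 2); (0, 1, 0, 0, 0); (0, 1, 1, 1, 0); (0, 0, 0, 1, 0); (1, 0, 0, 0, 0))


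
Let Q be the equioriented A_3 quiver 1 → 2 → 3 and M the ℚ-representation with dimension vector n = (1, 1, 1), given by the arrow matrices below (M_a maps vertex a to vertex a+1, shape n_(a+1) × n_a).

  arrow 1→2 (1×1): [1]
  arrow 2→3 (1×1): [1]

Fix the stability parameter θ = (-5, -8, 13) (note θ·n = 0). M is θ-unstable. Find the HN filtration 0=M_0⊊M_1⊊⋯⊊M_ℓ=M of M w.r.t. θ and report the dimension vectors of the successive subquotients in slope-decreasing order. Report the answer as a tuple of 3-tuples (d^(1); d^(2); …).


Via rank(M_{q-1}∘⋯∘M_p): M ≅ I[1,3].
μ_θ-semistable layers: μ^(1)=13; μ^(2)=-13/2

((0, 0, 1); (1, 1, 0))


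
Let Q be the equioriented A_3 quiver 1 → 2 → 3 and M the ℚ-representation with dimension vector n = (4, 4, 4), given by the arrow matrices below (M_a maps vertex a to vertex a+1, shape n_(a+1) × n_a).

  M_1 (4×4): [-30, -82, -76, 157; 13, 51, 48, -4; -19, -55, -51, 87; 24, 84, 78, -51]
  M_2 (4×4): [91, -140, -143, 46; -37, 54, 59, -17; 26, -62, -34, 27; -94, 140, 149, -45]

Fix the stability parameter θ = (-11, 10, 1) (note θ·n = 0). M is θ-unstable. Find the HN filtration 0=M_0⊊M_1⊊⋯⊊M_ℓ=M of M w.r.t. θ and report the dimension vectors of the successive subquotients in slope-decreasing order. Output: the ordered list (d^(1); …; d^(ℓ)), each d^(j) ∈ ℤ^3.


Via rank(M_{q-1}∘⋯∘M_p): M ≅ I[1,1], I[1,2], I[1,3]^2, I[2,3], I[3,3].
μ_θ-semistable layers: μ^(1)=10; μ^(2)=11/2; μ^(3)=1; μ^(4)=-11

((0, 1, 0); (0, 3, 3); (0, 0, 1); (4, 0, 0))


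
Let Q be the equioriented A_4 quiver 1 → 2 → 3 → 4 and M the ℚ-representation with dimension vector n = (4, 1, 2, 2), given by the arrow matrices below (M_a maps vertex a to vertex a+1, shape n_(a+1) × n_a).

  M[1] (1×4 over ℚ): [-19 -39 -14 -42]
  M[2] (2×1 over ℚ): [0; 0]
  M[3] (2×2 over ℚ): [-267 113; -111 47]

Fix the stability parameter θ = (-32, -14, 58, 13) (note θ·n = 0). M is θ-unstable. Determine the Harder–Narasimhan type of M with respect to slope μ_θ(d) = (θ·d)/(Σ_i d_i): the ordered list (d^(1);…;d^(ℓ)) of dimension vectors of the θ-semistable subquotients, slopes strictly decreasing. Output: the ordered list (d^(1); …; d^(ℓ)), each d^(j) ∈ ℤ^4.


Via rank(M_{q-1}∘⋯∘M_p): M ≅ I[1,1]^3, I[1,2], I[3,4]^2.
μ_θ-semistable layers: μ^(1)=71/2; μ^(2)=-14; μ^(3)=-32

((0, 0, 2, 2); (0, 1, 0, 0); (4, 0, 0, 0))


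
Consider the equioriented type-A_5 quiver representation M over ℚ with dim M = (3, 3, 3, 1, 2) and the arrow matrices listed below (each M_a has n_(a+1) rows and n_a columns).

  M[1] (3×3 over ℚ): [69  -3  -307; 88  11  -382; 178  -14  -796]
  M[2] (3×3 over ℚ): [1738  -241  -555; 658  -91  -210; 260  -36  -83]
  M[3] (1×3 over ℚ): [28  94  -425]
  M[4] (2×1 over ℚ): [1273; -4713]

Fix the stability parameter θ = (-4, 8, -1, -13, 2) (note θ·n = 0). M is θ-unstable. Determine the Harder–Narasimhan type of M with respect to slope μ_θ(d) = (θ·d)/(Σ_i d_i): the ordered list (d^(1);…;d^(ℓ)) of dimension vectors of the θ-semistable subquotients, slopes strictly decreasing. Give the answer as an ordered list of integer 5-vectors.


Interval decomposition of M: I[1,2], I[1,3], I[1,5], I[3,3], I[5,5].
HN type (ℓ=6): μ^(1)=8; μ^(2)=7/2; μ^(3)=2; μ^(4)=-1; μ^(5)=-2; μ^(6)=-4

((0, 1, 0, 0, 0); (0, 1, 1, 0, 0); (0, 0, 0, 0, 2); (0, 0, 1, 0, 0); (0, 1, 1, 1, 0); (3, 0, 0, 0, 0))


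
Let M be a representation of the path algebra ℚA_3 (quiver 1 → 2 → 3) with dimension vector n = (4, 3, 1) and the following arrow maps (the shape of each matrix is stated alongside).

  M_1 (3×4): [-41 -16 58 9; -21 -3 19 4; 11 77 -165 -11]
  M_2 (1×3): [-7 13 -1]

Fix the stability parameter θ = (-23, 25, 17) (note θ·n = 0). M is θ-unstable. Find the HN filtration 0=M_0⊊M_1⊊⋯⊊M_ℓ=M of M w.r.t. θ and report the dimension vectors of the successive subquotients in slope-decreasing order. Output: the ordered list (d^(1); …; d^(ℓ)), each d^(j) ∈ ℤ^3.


Via rank(M_{q-1}∘⋯∘M_p): M ≅ I[1,1], I[1,2]^2, I[1,3].
μ_θ-semistable layers: μ^(1)=25; μ^(2)=21; μ^(3)=-23

((0, 2, 0); (0, 1, 1); (4, 0, 0))


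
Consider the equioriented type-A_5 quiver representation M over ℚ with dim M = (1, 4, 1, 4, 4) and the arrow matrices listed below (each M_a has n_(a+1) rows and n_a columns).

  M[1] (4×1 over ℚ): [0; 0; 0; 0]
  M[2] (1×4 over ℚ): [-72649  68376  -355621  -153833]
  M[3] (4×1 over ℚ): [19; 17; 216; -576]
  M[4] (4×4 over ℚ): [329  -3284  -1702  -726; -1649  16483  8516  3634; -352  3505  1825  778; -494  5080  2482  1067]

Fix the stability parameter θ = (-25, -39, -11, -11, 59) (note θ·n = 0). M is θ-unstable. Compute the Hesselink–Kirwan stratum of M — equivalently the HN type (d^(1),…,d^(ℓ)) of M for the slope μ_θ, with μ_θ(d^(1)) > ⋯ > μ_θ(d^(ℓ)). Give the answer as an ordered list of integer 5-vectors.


Via rank(M_{q-1}∘⋯∘M_p): M ≅ I[1,1], I[2,2]^3, I[2,5], I[4,5]^3.
μ_θ-semistable layers: μ^(1)=59; μ^(2)=-11; μ^(3)=-25; μ^(4)=-39

((0, 0, 0, 0, 4); (0, 0, 1, 4, 0); (1, 0, 0, 0, 0); (0, 4, 0, 0, 0))


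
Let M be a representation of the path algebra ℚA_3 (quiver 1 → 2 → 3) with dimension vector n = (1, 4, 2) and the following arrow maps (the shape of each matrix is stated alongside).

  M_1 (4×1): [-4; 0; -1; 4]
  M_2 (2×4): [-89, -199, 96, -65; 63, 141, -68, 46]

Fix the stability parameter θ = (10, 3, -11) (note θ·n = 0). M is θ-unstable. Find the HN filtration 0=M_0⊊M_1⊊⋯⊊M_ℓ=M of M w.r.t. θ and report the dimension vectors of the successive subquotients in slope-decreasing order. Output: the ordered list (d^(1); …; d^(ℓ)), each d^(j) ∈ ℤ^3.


Barcode: M ≅ I[1,2], I[2,2], I[2,3]^2. HN layers by μ_θ (3 steps, strictly decreasing):
  μ^(1)=13/2; μ^(2)=3; μ^(3)=-4

((1, 1, 0); (0, 1, 0); (0, 2, 2))


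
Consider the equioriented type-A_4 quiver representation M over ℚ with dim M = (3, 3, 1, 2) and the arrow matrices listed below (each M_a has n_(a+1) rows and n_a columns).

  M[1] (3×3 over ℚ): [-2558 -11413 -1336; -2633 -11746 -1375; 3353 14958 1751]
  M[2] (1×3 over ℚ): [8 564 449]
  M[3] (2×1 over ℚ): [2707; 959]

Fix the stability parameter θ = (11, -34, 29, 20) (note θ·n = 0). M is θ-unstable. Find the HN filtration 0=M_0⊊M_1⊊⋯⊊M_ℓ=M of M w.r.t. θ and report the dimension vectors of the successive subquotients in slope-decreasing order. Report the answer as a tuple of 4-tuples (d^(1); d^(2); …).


Via rank(M_{q-1}∘⋯∘M_p): M ≅ I[1,1], I[1,2], I[1,4], I[2,2], I[4,4].
μ_θ-semistable layers: μ^(1)=49/2; μ^(2)=20; μ^(3)=11; μ^(4)=-23/2; μ^(5)=-34

((0, 0, 1, 1); (0, 0, 0, 1); (1, 0, 0, 0); (2, 2, 0, 0); (0, 1, 0, 0))


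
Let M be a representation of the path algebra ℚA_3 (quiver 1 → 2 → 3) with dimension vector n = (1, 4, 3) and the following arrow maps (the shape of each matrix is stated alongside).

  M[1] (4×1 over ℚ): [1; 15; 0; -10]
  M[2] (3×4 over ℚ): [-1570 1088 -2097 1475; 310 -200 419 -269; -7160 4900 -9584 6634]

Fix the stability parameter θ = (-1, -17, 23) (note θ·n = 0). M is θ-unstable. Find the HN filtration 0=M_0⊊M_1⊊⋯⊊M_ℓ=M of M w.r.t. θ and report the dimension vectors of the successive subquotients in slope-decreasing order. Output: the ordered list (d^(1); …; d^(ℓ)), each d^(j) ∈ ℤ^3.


Barcode: M ≅ I[1,2], I[2,2], I[2,3]^2, I[3,3]. HN layers by μ_θ (3 steps, strictly decreasing):
  μ^(1)=23; μ^(2)=-9; μ^(3)=-17

((0, 0, 3); (1, 1, 0); (0, 3, 0))


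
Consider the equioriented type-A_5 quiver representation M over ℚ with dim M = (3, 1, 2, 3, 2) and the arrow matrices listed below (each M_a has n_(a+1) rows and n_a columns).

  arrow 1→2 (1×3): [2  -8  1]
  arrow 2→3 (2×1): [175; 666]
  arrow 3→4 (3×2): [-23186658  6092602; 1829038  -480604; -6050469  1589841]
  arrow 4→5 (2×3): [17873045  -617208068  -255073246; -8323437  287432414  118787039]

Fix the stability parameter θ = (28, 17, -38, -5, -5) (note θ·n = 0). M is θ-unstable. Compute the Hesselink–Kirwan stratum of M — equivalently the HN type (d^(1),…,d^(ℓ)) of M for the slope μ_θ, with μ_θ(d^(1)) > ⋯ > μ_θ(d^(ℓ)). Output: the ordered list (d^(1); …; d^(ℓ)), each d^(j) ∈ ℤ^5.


Interval decomposition of M: I[1,1]^2, I[1,5], I[3,5], I[4,4].
HN type (ℓ=4): μ^(1)=28; μ^(2)=-3/5; μ^(3)=-5; μ^(4)=-38

((2, 0, 0, 0, 0); (1, 1, 1, 1, 1); (0, 0, 0, 2, 1); (0, 0, 1, 0, 0))


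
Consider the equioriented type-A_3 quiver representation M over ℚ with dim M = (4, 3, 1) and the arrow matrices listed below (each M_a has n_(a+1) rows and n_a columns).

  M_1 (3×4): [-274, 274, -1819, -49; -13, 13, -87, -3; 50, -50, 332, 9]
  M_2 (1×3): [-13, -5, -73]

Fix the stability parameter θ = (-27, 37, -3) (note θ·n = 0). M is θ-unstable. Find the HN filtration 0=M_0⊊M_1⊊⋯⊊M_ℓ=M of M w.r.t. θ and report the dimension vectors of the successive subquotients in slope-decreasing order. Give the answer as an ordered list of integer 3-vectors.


Via rank(M_{q-1}∘⋯∘M_p): M ≅ I[1,1], I[1,2]^2, I[1,3].
μ_θ-semistable layers: μ^(1)=37; μ^(2)=17; μ^(3)=-27

((0, 2, 0); (0, 1, 1); (4, 0, 0))


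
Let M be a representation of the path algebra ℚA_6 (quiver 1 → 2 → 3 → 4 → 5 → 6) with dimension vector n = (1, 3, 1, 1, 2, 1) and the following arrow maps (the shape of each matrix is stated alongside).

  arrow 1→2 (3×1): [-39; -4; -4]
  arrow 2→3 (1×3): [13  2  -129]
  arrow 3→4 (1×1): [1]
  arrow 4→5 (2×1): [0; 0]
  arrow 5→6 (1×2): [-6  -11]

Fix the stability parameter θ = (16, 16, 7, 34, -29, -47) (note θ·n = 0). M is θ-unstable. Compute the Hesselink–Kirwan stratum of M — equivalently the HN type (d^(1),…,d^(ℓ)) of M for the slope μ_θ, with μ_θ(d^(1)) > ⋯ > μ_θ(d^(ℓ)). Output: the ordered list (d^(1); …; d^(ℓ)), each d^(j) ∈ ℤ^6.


Barcode: M ≅ I[1,4], I[2,2]^2, I[5,5], I[5,6]. HN layers by μ_θ (5 steps, strictly decreasing):
  μ^(1)=34; μ^(2)=16; μ^(3)=13; μ^(4)=-29; μ^(5)=-38

((0, 0, 0, 1, 0, 0); (0, 2, 0, 0, 0, 0); (1, 1, 1, 0, 0, 0); (0, 0, 0, 0, 1, 0); (0, 0, 0, 0, 1, 1))


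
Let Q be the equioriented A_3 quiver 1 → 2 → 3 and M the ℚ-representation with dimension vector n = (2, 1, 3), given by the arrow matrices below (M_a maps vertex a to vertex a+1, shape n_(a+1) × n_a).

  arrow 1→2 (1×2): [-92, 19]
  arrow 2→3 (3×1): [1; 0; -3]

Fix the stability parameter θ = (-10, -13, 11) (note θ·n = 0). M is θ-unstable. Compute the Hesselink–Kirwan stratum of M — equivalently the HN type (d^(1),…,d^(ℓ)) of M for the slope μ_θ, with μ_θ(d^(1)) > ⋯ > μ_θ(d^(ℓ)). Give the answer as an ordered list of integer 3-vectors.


Barcode: M ≅ I[1,1], I[1,3], I[3,3]^2. HN layers by μ_θ (3 steps, strictly decreasing):
  μ^(1)=11; μ^(2)=-10; μ^(3)=-23/2

((0, 0, 3); (1, 0, 0); (1, 1, 0))


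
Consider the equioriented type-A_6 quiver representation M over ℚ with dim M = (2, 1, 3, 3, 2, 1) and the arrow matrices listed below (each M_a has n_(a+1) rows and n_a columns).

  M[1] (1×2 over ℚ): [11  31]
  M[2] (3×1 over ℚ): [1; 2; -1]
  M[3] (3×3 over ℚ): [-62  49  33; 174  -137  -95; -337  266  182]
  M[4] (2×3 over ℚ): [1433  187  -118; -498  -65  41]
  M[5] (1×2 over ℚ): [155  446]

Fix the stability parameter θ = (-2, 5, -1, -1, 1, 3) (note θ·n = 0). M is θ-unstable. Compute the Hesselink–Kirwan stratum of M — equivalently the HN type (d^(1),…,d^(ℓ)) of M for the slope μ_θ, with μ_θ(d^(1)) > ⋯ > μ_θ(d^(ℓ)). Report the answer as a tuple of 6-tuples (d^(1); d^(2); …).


Via rank(M_{q-1}∘⋯∘M_p): M ≅ I[1,1], I[1,6], I[3,4], I[3,5].
μ_θ-semistable layers: μ^(1)=3; μ^(2)=1; μ^(3)=-1; μ^(4)=-2

((0, 0, 0, 0, 0, 1); (0, 1, 1, 1, 2, 0); (0, 0, 2, 2, 0, 0); (2, 0, 0, 0, 0, 0))


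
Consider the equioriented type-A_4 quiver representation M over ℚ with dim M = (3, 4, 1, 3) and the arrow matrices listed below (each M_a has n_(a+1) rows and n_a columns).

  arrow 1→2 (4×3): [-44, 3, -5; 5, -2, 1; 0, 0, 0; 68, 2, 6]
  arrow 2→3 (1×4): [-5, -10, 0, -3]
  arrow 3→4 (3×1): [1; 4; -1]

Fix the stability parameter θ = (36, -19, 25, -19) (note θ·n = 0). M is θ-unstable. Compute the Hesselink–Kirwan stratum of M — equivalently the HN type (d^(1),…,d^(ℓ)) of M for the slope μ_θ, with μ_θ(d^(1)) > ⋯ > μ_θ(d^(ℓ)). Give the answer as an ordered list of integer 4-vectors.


Interval decomposition of M: I[1,1], I[1,2], I[1,4], I[2,2]^2, I[4,4]^2.
HN type (ℓ=4): μ^(1)=36; μ^(2)=17/2; μ^(3)=23/4; μ^(4)=-19

((1, 0, 0, 0); (1, 1, 0, 0); (1, 1, 1, 1); (0, 2, 0, 2))


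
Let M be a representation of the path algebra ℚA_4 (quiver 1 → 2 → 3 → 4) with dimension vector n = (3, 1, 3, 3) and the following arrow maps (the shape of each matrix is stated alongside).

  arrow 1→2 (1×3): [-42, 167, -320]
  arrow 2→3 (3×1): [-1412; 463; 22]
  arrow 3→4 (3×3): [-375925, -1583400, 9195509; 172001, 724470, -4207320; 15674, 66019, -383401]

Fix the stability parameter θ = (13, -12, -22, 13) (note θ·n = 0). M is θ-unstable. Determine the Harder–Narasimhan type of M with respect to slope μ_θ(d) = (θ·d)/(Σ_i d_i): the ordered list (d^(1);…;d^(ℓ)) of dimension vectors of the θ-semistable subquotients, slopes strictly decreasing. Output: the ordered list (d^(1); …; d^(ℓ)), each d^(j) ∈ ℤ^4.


Interval decomposition of M: I[1,1]^2, I[1,4], I[3,4]^2.
HN type (ℓ=3): μ^(1)=13; μ^(2)=-7; μ^(3)=-22

((2, 0, 0, 3); (1, 1, 1, 0); (0, 0, 2, 0))


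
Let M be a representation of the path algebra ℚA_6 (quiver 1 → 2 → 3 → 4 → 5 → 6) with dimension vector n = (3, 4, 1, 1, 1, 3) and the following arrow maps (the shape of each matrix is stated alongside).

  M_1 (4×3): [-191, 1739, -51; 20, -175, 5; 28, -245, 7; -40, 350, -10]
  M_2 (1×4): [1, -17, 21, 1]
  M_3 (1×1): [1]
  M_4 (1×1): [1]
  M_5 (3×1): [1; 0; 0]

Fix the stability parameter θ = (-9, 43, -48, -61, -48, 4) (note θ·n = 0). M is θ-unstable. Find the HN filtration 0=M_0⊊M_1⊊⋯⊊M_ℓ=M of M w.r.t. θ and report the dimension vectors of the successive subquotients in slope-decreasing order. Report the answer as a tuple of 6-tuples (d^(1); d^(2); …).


Interval decomposition of M: I[1,1], I[1,2], I[1,6], I[2,2]^2, I[6,6]^2.
HN type (ℓ=4): μ^(1)=43; μ^(2)=4; μ^(3)=-9; μ^(4)=-123/5

((0, 3, 0, 0, 0, 0); (0, 0, 0, 0, 0, 3); (2, 0, 0, 0, 0, 0); (1, 1, 1, 1, 1, 0))


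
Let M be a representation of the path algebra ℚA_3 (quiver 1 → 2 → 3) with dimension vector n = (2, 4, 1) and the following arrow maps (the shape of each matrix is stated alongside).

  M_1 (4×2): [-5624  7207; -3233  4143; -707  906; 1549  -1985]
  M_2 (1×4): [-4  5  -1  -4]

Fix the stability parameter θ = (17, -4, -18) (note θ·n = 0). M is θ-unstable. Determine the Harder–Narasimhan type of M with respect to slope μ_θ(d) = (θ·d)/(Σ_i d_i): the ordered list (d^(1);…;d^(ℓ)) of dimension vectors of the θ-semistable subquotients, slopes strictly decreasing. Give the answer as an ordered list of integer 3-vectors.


Interval decomposition of M: I[1,2], I[1,3], I[2,2]^2.
HN type (ℓ=3): μ^(1)=13/2; μ^(2)=-5/3; μ^(3)=-4

((1, 1, 0); (1, 1, 1); (0, 2, 0))


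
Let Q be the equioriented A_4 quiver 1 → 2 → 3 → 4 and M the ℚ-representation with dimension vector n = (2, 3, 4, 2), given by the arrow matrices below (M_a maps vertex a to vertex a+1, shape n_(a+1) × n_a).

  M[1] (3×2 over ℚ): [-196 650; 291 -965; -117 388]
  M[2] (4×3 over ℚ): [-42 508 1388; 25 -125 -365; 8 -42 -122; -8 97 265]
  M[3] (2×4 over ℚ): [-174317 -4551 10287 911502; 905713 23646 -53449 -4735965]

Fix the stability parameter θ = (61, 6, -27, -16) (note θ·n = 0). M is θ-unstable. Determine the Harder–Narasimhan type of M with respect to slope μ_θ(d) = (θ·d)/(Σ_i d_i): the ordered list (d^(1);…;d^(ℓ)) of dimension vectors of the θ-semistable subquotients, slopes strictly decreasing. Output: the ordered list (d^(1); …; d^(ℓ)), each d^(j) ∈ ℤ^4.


Barcode: M ≅ I[1,2], I[1,4], I[2,4], I[3,3]^2. HN layers by μ_θ (4 steps, strictly decreasing):
  μ^(1)=67/2; μ^(2)=6; μ^(3)=-37/3; μ^(4)=-27

((1, 1, 0, 0); (1, 1, 1, 1); (0, 1, 1, 1); (0, 0, 2, 0))
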